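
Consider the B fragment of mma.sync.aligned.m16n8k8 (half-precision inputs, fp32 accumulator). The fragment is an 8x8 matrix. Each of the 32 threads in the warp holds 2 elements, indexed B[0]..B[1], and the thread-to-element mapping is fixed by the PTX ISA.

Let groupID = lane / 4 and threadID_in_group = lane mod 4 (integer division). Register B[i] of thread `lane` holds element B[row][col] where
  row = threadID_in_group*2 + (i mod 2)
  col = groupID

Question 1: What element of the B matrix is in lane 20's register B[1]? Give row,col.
20: G=5,T=0
[1] (0*2+1,5) = (1,5)

1,5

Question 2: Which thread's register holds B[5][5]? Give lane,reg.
22,1

c=5⇒gr=5  r=5⇒th=2,odd=1
L=5*4+2=22  i=1=1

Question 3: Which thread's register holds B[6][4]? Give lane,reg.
19,0

c=4->g=4  r=6->t=3,b0=0
L=4*4+3=19  i=0=0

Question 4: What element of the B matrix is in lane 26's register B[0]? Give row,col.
26: g=6,t=2
[0] (2*2+0,6) = (4,6)

4,6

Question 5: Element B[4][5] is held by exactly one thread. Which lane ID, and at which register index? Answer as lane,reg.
22,0

c=5→G=5  r=4→T=2,p=0
L=5*4+2=22  i=0=0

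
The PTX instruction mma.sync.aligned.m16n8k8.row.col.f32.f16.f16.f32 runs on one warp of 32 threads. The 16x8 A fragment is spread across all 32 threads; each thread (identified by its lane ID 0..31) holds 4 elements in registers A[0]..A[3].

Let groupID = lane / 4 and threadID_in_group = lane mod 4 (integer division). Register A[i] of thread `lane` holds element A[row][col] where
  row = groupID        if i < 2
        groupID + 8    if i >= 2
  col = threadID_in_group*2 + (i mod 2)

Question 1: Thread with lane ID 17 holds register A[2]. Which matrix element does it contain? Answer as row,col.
12,2

lane 17: grp=4 (17/4), tig=1 (17%4)
i=2: r=4+8=12, c=1*2+0=2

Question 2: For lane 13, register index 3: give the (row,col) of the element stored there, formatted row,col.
11,3

L=13=>grp=13>>2=3, tig=13&3=1
[3]=>row 3+8=11  col 1·2+1=3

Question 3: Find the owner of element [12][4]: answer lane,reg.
18,2

r=12⇒gr=4,Rb=1  c=4⇒th=2,odd=0
L=4*4+2=18  i=1*2+0=2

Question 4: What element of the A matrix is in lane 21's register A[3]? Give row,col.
lane 21->21/4=5, 21 mod 4=1
i=3  r:5+8->13  c:2·1+1->3

13,3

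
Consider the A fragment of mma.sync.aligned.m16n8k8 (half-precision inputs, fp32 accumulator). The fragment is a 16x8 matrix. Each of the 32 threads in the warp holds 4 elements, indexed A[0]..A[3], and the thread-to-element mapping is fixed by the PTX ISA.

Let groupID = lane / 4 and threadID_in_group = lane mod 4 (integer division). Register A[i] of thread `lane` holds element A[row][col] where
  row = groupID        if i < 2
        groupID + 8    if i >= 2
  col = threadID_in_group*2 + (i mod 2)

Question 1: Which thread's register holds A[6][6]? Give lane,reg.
r=6->g=6,rb=0  c=6->t=3,b0=0
L=6*4+3=27  i=0*2+0=0

27,0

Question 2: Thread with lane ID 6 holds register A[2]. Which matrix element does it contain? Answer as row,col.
9,4

L=6⇒gr=6>>2=1, th=6&3=2
[2]⇒row 1+8=9  col 2·2+0=4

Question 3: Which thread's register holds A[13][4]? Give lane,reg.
22,2

r:13=>grp=5,rB=1  c:4=>tig=2,lo=0
L=5*4+2=22  i=1*2+0=2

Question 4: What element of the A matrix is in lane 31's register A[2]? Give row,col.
lane 31->31/4=7, 31 mod 4=3
i=2  r:7+8->15  c:2·3+0->6

15,6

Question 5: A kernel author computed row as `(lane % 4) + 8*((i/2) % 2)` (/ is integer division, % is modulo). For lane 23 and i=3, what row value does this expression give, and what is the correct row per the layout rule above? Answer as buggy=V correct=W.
buggy=11 correct=13

`(lane % 4) + 8*((i/2) % 2)`[23,3]⇒11
23: gr=5,th=3
[3] (5+8,3*2+1) = (13,7)
row: 11 vs 13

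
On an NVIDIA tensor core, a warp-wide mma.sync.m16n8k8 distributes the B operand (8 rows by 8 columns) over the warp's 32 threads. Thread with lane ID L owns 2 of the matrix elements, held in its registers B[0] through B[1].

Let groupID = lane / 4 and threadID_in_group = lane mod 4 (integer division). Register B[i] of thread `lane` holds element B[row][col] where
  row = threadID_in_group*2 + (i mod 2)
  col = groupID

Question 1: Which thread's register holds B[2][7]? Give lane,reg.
29,0

c=7->g=7  r=2->t=1,b0=0
L=7*4+1=29  i=0=0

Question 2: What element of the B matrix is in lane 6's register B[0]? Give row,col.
4,1

L=6⇒gr=6>>2=1, th=6&3=2
[0]⇒row 2·2+0=4  col gr=1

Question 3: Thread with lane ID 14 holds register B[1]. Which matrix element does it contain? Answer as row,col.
14: gr=3,th=2
[1] (2*2+1,3) = (5,3)

5,3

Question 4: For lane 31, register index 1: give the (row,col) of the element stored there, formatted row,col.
lane 31: gid=7 (31/4), tid=3 (31%4)
i=1: r=3*2+1=7, c=gid=7

7,7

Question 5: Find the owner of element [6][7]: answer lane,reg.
31,0

c: 7->gid=7  r: 6->tid=3,i&1=0
L=7*4+3=31  i=0=0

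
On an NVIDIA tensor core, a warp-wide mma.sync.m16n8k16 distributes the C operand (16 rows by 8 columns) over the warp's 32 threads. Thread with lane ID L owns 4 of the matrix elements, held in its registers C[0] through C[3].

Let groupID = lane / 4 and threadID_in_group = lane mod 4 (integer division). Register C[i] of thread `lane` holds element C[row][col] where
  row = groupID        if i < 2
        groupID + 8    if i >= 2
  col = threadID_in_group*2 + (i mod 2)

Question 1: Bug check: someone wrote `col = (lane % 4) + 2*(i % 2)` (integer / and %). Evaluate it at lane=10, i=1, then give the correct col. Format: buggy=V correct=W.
`(lane % 4) + 2*(i % 2)`[10,1]=>4
10: grp=2,tig=2
[1] (2+0,2*2+1) = (2,5)
col: 4 vs 5

buggy=4 correct=5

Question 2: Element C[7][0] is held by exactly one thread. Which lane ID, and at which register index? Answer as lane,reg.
28,0

r=7->g=7,rb=0  c=0->t=0,b0=0
L=7*4+0=28  i=0*2+0=0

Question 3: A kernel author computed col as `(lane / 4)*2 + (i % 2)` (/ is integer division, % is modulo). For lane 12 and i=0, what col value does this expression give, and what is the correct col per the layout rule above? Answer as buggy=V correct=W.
`(lane / 4)*2 + (i % 2)`[12,0]=>6
L=12=>grp=12>>2=3, tig=12&3=0
[0]=>row 3+0=3  col 0·2+0=0
col: 6 vs 0

buggy=6 correct=0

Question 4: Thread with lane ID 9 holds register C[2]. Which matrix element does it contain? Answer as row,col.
9: gid=2,tid=1
[2] (2+8,1*2+0) = (10,2)

10,2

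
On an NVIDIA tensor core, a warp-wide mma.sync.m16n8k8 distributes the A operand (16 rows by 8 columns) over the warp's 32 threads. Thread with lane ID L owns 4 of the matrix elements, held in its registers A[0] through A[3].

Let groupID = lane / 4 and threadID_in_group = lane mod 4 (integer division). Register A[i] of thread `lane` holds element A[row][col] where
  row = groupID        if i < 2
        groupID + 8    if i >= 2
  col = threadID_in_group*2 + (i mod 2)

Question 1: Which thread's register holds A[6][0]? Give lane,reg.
r:6=>grp=6,rB=0  c:0=>tig=0,lo=0
L=6*4+0=24  i=0*2+0=0

24,0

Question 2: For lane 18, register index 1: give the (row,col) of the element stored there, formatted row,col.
4,5

lane 18: gr=4 (18/4), th=2 (18%4)
i=1: r=4+0=4, c=2*2+1=5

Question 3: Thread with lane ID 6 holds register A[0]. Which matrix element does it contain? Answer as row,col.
lane 6: G=1 (6/4), T=2 (6%4)
i=0: r=1+0=1, c=2*2+0=4

1,4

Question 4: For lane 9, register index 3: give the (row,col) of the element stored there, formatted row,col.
9: G=2,T=1
[3] (2+8,1*2+1) = (10,3)

10,3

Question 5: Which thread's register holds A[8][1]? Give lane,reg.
r:8=>grp=0,rB=1  c:1=>tig=0,lo=1
L=0*4+0=0  i=1*2+1=3

0,3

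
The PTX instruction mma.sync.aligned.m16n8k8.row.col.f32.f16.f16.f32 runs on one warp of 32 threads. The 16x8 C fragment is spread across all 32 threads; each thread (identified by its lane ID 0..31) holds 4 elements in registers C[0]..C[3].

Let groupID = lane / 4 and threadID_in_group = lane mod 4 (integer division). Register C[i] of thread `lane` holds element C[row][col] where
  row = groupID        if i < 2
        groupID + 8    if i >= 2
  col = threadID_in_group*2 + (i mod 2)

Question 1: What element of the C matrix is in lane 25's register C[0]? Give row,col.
25: g=6,t=1
[0] (6+0,1*2+0) = (6,2)

6,2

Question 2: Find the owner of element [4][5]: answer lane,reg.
18,1

r: 4->gid=4,r8=0  c: 5->tid=2,i&1=1
L=4*4+2=18  i=0*2+1=1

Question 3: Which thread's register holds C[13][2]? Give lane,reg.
r: 13->gid=5,r8=1  c: 2->tid=1,i&1=0
L=5*4+1=21  i=1*2+0=2

21,2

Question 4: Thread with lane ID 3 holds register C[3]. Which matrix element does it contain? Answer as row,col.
8,7

3: grp=0,tig=3
[3] (0+8,3*2+1) = (8,7)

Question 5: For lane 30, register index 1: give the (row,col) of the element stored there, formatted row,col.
7,5

30: G=7,T=2
[1] (7+0,2*2+1) = (7,5)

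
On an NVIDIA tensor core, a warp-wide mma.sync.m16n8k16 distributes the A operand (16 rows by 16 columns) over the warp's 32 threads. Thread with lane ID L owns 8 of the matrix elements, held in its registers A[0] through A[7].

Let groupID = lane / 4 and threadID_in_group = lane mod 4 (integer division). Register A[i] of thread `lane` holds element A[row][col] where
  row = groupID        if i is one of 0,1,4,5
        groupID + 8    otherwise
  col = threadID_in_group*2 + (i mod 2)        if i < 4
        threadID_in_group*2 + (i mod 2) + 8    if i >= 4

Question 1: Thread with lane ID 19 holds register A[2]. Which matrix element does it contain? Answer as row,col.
lane 19→19/4=4, 19 mod 4=3
i=2  r:4+8→12  c:2·3+0+0→6

12,6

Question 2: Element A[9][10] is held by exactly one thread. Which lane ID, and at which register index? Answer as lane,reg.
5,6

r=9⇒gr=1,Rb=1  c=10⇒Cb=1,th=1,odd=0
L=1*4+1=5  i=1*4+1*2+0=6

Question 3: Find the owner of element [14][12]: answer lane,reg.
r=14→G=6,rhi=1  c=12→chi=1,T=2,p=0
L=6*4+2=26  i=1*4+1*2+0=6

26,6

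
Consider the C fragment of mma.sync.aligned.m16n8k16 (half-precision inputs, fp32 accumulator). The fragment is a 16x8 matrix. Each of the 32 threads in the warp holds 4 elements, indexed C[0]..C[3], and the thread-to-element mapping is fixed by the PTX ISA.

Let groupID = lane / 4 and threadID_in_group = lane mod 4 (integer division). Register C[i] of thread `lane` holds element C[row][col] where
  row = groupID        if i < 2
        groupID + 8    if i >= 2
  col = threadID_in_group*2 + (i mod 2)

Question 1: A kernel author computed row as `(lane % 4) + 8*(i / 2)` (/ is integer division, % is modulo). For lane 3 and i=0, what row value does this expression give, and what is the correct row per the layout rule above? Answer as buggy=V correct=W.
buggy=3 correct=0

`(lane % 4) + 8*(i / 2)`[3,0]->3
3: g=0,t=3
[0] (0+0,3*2+0) = (0,6)
row: 3 vs 0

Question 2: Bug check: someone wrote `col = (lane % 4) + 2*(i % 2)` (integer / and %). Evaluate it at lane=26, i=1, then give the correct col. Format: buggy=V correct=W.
buggy=4 correct=5

`(lane % 4) + 2*(i % 2)`[26,1]⇒4
L=26⇒gr=26>>2=6, th=26&3=2
[1]⇒row 6+0=6  col 2·2+1=5
col: 4 vs 5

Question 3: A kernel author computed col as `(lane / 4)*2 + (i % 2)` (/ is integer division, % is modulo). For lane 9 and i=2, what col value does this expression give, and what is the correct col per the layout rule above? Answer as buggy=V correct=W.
buggy=4 correct=2

`(lane / 4)*2 + (i % 2)`[9,2]=>4
lane 9=>9/4=2, 9 mod 4=1
i=2  r:2+8=>10  c:2·1+0=>2
col: 4 vs 2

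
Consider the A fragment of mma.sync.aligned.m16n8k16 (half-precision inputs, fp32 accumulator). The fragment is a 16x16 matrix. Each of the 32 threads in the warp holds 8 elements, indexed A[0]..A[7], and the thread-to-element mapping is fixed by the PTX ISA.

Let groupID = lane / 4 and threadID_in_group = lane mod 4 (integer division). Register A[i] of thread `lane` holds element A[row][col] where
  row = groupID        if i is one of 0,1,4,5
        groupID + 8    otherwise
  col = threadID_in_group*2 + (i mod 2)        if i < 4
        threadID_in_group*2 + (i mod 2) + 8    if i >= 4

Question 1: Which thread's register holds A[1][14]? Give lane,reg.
7,4

r:1=>grp=1,rB=0  c:14=>cB=1,tig=3,lo=0
L=1*4+3=7  i=1*4+0*2+0=4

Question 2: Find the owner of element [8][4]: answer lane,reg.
2,2

r: 8->gid=0,r8=1  c: 4->c8=0,tid=2,i&1=0
L=0*4+2=2  i=0*4+1*2+0=2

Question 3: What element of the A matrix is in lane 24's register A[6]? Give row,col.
24: g=6,t=0
[6] (6+8,0*2+0+8) = (14,8)

14,8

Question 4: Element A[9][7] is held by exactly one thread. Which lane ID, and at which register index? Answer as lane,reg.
r=9⇒gr=1,Rb=1  c=7⇒Cb=0,th=3,odd=1
L=1*4+3=7  i=0*4+1*2+1=3

7,3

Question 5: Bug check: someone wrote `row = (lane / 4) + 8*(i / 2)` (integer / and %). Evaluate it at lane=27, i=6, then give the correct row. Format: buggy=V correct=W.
`(lane / 4) + 8*(i / 2)`[27,6]⇒30
L=27⇒gr=27>>2=6, th=27&3=3
[6]⇒row 6+8=14  col 3·2+0+8=14
row: 30 vs 14

buggy=30 correct=14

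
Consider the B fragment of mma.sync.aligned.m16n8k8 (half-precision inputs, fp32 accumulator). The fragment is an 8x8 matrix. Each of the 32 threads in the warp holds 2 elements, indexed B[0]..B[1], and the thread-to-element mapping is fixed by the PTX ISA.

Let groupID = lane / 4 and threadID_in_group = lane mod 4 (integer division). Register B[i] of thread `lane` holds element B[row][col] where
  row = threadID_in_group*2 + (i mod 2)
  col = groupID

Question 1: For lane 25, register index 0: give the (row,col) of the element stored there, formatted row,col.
25: gr=6,th=1
[0] (1*2+0,6) = (2,6)

2,6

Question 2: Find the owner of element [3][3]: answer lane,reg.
c=3->g=3  r=3->t=1,b0=1
L=3*4+1=13  i=1=1

13,1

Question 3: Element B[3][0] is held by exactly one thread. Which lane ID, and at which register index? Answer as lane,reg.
c: 0->gid=0  r: 3->tid=1,i&1=1
L=0*4+1=1  i=1=1

1,1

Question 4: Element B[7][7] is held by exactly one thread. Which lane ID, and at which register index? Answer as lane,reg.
31,1

c=7⇒gr=7  r=7⇒th=3,odd=1
L=7*4+3=31  i=1=1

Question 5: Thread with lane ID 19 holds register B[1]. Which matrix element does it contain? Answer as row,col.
7,4

19: G=4,T=3
[1] (3*2+1,4) = (7,4)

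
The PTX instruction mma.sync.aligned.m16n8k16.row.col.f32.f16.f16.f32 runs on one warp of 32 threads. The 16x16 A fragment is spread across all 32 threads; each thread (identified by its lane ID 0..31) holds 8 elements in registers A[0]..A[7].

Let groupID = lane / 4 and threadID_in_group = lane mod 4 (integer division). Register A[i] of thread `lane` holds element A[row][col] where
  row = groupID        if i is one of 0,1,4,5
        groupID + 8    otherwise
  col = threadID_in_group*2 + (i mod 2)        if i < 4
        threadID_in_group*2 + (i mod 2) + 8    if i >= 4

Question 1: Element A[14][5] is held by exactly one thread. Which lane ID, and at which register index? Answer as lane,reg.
26,3

r=14->g=6,rb=1  c=5->cb=0,t=2,b0=1
L=6*4+2=26  i=0*4+1*2+1=3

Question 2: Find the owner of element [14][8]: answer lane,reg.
r:14=>grp=6,rB=1  c:8=>cB=1,tig=0,lo=0
L=6*4+0=24  i=1*4+1*2+0=6

24,6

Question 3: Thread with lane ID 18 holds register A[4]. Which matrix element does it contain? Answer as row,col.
4,12

lane 18: gr=4 (18/4), th=2 (18%4)
i=4: r=4+0=4, c=2*2+0+8=12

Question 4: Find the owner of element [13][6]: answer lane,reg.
r=13->g=5,rb=1  c=6->cb=0,t=3,b0=0
L=5*4+3=23  i=0*4+1*2+0=2

23,2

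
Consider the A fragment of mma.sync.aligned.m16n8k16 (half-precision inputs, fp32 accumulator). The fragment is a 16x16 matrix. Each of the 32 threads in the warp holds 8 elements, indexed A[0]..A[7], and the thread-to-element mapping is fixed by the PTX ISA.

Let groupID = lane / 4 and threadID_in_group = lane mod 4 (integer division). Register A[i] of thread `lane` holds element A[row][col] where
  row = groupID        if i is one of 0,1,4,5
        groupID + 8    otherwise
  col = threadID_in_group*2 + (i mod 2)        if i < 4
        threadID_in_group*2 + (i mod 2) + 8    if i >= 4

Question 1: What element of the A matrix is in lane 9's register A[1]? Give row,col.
2,3

9: gid=2,tid=1
[1] (2+0,1*2+1+0) = (2,3)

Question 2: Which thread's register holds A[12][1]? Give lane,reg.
r=12->g=4,rb=1  c=1->cb=0,t=0,b0=1
L=4*4+0=16  i=0*4+1*2+1=3

16,3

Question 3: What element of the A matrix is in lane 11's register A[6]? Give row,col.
11: gid=2,tid=3
[6] (2+8,3*2+0+8) = (10,14)

10,14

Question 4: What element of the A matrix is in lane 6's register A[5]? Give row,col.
lane 6: gr=1 (6/4), th=2 (6%4)
i=5: r=1+0=1, c=2*2+1+8=13

1,13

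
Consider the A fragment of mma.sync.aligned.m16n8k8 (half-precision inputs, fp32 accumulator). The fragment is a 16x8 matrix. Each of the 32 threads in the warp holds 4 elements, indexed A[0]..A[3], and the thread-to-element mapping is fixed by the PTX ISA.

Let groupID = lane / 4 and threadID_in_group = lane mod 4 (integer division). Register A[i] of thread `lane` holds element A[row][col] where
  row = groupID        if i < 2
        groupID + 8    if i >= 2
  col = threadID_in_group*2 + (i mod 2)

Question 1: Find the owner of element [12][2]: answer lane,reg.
r: 12->gid=4,r8=1  c: 2->tid=1,i&1=0
L=4*4+1=17  i=1*2+0=2

17,2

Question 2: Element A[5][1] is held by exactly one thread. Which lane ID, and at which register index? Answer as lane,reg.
r=5⇒gr=5,Rb=0  c=1⇒th=0,odd=1
L=5*4+0=20  i=0*2+1=1

20,1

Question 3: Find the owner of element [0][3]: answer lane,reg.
1,1

r:0=>grp=0,rB=0  c:3=>tig=1,lo=1
L=0*4+1=1  i=0*2+1=1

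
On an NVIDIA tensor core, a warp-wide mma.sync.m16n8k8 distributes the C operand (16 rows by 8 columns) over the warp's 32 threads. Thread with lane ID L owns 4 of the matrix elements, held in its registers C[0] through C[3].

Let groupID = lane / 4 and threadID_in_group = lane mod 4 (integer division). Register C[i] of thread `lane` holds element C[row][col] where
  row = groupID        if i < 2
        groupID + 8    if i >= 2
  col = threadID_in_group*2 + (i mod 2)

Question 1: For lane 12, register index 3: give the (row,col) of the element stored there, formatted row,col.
11,1

lane 12: g=3 (12/4), t=0 (12%4)
i=3: r=3+8=11, c=0*2+1=1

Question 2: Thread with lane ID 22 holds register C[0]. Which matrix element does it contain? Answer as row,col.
5,4

lane 22⇒22/4=5, 22 mod 4=2
i=0  r:5+0⇒5  c:2·2+0⇒4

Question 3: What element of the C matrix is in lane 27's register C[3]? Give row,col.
L=27→G=27>>2=6, T=27&3=3
[3]→row 6+8=14  col 3·2+1=7

14,7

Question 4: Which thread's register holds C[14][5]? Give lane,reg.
26,3

r=14->g=6,rb=1  c=5->t=2,b0=1
L=6*4+2=26  i=1*2+1=3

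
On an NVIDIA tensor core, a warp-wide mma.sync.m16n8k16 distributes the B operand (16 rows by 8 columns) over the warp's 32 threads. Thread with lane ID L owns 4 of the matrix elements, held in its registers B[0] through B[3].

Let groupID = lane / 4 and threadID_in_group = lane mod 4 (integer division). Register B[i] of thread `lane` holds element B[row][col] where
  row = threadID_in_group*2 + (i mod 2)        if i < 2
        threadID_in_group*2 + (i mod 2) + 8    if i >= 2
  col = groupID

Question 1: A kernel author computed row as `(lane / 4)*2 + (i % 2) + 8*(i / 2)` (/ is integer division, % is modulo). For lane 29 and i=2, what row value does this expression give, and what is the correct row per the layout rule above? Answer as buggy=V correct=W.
`(lane / 4)*2 + (i % 2) + 8*(i / 2)`[29,2]⇒22
lane 29: gr=7 (29/4), th=1 (29%4)
i=2: r=1*2+0+8=10, c=gr=7
row: 22 vs 10

buggy=22 correct=10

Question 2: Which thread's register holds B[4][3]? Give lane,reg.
14,0

c=3→G=3  r=4→rhi=0,T=2,p=0
L=3*4+2=14  i=0*2+0=0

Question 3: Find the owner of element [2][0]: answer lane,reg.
c=0⇒gr=0  r=2⇒Rb=0,th=1,odd=0
L=0*4+1=1  i=0*2+0=0

1,0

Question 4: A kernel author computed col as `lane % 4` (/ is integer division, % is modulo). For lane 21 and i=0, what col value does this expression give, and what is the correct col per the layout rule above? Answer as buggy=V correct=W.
buggy=1 correct=5

`lane % 4`[21,0]=>1
21: grp=5,tig=1
[0] (1*2+0+0,5) = (2,5)
col: 1 vs 5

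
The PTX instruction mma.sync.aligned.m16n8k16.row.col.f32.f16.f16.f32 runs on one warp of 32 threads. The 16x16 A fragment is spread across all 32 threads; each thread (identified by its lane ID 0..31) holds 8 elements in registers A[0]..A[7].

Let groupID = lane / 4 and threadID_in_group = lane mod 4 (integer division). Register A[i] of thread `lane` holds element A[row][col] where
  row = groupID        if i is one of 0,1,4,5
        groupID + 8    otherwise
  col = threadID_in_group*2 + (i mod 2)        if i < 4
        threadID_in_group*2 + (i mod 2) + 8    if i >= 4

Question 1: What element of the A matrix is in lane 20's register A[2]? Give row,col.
13,0

L=20⇒gr=20>>2=5, th=20&3=0
[2]⇒row 5+8=13  col 0·2+0+0=0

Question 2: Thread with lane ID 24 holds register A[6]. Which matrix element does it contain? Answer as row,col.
24: grp=6,tig=0
[6] (6+8,0*2+0+8) = (14,8)

14,8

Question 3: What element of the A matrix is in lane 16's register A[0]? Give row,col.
4,0

16: g=4,t=0
[0] (4+0,0*2+0+0) = (4,0)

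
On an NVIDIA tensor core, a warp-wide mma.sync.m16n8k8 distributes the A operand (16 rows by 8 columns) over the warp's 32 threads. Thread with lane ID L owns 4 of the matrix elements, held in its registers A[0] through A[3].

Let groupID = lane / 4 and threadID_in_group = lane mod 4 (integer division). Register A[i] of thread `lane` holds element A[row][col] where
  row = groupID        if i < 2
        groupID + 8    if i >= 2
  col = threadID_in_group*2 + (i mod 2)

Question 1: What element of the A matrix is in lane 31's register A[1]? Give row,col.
31: G=7,T=3
[1] (7+0,3*2+1) = (7,7)

7,7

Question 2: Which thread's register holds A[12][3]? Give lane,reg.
r=12->g=4,rb=1  c=3->t=1,b0=1
L=4*4+1=17  i=1*2+1=3

17,3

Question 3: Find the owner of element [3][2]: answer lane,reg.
r=3→G=3,rhi=0  c=2→T=1,p=0
L=3*4+1=13  i=0*2+0=0

13,0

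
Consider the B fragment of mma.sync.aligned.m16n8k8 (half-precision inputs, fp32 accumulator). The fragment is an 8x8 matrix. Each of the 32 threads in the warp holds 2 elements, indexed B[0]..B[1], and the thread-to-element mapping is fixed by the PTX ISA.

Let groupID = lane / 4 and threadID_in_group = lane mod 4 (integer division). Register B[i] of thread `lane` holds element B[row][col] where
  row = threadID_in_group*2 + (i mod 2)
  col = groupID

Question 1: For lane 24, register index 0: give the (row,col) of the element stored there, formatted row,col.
0,6

24: G=6,T=0
[0] (0*2+0,6) = (0,6)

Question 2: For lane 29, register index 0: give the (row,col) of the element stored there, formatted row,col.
29: G=7,T=1
[0] (1*2+0,7) = (2,7)

2,7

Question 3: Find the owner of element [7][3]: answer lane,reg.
15,1

c: 3->gid=3  r: 7->tid=3,i&1=1
L=3*4+3=15  i=1=1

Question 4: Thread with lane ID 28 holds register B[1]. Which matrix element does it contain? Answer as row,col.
lane 28⇒28/4=7, 28 mod 4=0
i=1  r:2·0+1⇒1  c:7

1,7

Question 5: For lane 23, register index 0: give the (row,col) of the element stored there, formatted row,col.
6,5

lane 23: gid=5 (23/4), tid=3 (23%4)
i=0: r=3*2+0=6, c=gid=5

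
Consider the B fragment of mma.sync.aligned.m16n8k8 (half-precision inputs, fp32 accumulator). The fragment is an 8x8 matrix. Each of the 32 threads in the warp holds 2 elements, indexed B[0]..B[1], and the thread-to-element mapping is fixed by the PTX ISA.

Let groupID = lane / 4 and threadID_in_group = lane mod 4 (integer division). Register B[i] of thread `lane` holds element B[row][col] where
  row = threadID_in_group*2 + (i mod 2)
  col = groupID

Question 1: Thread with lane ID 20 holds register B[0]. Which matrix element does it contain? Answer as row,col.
20: gid=5,tid=0
[0] (0*2+0,5) = (0,5)

0,5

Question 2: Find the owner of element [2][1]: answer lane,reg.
5,0

c: 1->gid=1  r: 2->tid=1,i&1=0
L=1*4+1=5  i=0=0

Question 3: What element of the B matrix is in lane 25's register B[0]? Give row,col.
25: g=6,t=1
[0] (1*2+0,6) = (2,6)

2,6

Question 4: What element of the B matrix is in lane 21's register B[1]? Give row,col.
lane 21→21/4=5, 21 mod 4=1
i=1  r:2·1+1→3  c:5

3,5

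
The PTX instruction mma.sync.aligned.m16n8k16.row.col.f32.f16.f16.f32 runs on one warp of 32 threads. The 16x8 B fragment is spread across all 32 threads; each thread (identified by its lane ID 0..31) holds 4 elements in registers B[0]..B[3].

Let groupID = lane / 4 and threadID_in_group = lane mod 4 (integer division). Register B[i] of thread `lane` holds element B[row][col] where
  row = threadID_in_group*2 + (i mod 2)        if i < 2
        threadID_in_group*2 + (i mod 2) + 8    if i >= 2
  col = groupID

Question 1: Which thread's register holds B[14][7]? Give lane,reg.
c:7=>grp=7  r:14=>rB=1,tig=3,lo=0
L=7*4+3=31  i=1*2+0=2

31,2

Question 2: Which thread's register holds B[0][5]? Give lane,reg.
c:5=>grp=5  r:0=>rB=0,tig=0,lo=0
L=5*4+0=20  i=0*2+0=0

20,0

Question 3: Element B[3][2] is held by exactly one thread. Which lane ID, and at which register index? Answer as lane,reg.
c:2=>grp=2  r:3=>rB=0,tig=1,lo=1
L=2*4+1=9  i=0*2+1=1

9,1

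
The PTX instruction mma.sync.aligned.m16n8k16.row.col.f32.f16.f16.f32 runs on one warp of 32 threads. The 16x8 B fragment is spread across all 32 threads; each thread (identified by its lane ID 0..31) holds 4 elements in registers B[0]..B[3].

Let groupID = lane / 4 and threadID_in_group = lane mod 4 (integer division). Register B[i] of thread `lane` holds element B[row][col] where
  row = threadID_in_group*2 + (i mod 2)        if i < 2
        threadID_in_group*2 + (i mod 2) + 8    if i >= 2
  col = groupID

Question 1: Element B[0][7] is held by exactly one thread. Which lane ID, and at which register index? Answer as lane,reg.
28,0

c=7->g=7  r=0->rb=0,t=0,b0=0
L=7*4+0=28  i=0*2+0=0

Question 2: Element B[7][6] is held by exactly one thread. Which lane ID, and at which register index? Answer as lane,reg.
c:6=>grp=6  r:7=>rB=0,tig=3,lo=1
L=6*4+3=27  i=0*2+1=1

27,1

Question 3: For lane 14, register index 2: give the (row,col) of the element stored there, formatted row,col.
14: g=3,t=2
[2] (2*2+0+8,3) = (12,3)

12,3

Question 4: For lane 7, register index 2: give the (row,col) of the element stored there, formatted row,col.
14,1

lane 7: G=1 (7/4), T=3 (7%4)
i=2: r=3*2+0+8=14, c=G=1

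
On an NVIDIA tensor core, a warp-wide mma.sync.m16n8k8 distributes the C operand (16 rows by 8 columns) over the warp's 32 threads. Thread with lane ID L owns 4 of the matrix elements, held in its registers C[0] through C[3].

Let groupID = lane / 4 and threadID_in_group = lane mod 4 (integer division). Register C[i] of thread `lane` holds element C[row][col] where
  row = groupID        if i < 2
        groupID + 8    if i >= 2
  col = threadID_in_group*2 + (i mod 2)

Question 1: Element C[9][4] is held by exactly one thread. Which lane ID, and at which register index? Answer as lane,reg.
r: 9->gid=1,r8=1  c: 4->tid=2,i&1=0
L=1*4+2=6  i=1*2+0=2

6,2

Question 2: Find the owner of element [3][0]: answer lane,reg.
12,0

r:3=>grp=3,rB=0  c:0=>tig=0,lo=0
L=3*4+0=12  i=0*2+0=0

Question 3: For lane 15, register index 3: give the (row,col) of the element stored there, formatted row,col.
15: g=3,t=3
[3] (3+8,3*2+1) = (11,7)

11,7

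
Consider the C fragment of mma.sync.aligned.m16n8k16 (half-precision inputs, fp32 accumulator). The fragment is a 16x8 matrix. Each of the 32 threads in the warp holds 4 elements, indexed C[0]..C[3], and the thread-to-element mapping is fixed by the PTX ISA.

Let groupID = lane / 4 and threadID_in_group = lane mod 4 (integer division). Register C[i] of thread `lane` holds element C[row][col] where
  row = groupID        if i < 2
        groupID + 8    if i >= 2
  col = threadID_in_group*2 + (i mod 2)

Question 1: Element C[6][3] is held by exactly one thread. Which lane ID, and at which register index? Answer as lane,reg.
25,1

r:6=>grp=6,rB=0  c:3=>tig=1,lo=1
L=6*4+1=25  i=0*2+1=1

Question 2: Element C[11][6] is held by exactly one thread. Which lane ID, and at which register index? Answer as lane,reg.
r=11->g=3,rb=1  c=6->t=3,b0=0
L=3*4+3=15  i=1*2+0=2

15,2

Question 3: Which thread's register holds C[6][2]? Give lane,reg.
r: 6->gid=6,r8=0  c: 2->tid=1,i&1=0
L=6*4+1=25  i=0*2+0=0

25,0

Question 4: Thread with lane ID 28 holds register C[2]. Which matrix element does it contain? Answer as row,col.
lane 28→28/4=7, 28 mod 4=0
i=2  r:7+8→15  c:2·0+0→0

15,0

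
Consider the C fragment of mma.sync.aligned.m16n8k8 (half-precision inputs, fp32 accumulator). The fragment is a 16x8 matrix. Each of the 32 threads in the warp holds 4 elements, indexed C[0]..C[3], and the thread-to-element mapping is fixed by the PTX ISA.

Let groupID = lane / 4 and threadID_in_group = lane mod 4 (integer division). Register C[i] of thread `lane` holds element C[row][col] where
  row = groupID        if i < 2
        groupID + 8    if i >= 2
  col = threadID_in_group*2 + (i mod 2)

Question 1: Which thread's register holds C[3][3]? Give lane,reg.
r=3⇒gr=3,Rb=0  c=3⇒th=1,odd=1
L=3*4+1=13  i=0*2+1=1

13,1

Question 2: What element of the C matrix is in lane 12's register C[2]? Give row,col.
lane 12: G=3 (12/4), T=0 (12%4)
i=2: r=3+8=11, c=0*2+0=0

11,0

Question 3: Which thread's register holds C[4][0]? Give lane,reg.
16,0

r:4=>grp=4,rB=0  c:0=>tig=0,lo=0
L=4*4+0=16  i=0*2+0=0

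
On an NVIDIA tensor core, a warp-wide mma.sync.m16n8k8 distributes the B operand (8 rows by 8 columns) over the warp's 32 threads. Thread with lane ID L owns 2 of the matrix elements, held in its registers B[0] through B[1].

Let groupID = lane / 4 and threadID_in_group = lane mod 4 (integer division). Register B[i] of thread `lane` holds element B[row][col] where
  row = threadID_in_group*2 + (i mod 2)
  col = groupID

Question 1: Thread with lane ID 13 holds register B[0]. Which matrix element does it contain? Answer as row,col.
2,3

L=13→G=13>>2=3, T=13&3=1
[0]→row 1·2+0=2  col G=3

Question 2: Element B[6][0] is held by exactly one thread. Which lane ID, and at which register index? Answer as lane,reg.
c=0→G=0  r=6→T=3,p=0
L=0*4+3=3  i=0=0

3,0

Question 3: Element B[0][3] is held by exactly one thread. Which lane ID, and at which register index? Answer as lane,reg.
12,0

c=3⇒gr=3  r=0⇒th=0,odd=0
L=3*4+0=12  i=0=0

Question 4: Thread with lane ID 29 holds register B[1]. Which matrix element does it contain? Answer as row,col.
L=29->gid=29>>2=7, tid=29&3=1
[1]->row 1·2+1=3  col gid=7

3,7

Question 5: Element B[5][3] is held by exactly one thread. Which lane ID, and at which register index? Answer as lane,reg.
14,1

c=3→G=3  r=5→T=2,p=1
L=3*4+2=14  i=1=1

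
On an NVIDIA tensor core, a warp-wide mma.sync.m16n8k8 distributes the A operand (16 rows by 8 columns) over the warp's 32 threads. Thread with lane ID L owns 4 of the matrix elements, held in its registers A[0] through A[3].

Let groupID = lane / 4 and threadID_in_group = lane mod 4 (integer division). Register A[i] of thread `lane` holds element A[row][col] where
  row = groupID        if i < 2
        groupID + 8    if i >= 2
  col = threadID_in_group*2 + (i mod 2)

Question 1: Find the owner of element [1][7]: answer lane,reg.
7,1

r=1→G=1,rhi=0  c=7→T=3,p=1
L=1*4+3=7  i=0*2+1=1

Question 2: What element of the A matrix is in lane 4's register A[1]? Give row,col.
4: gid=1,tid=0
[1] (1+0,0*2+1) = (1,1)

1,1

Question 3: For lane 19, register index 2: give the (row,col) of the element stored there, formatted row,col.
19: G=4,T=3
[2] (4+8,3*2+0) = (12,6)

12,6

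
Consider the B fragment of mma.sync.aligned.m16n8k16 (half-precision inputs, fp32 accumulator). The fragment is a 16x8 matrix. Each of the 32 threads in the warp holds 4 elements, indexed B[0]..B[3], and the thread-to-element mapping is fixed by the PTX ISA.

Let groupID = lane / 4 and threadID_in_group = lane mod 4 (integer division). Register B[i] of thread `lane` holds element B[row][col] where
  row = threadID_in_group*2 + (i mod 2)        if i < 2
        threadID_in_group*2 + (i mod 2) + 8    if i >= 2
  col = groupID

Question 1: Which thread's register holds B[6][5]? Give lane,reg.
23,0

c: 5->gid=5  r: 6->r8=0,tid=3,i&1=0
L=5*4+3=23  i=0*2+0=0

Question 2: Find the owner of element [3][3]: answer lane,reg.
c=3⇒gr=3  r=3⇒Rb=0,th=1,odd=1
L=3*4+1=13  i=0*2+1=1

13,1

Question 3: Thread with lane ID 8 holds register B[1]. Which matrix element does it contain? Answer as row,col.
1,2

8: gr=2,th=0
[1] (0*2+1+0,2) = (1,2)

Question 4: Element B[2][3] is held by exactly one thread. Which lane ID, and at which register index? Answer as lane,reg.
c=3⇒gr=3  r=2⇒Rb=0,th=1,odd=0
L=3*4+1=13  i=0*2+0=0

13,0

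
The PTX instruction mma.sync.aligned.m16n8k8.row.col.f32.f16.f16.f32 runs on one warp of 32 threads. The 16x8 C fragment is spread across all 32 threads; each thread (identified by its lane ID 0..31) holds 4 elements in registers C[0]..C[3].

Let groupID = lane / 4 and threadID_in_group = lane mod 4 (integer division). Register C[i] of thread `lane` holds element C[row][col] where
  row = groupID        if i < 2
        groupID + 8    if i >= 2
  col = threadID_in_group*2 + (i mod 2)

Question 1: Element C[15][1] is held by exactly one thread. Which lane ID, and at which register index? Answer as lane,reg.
r:15=>grp=7,rB=1  c:1=>tig=0,lo=1
L=7*4+0=28  i=1*2+1=3

28,3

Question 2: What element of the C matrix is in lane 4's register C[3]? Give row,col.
9,1

lane 4: grp=1 (4/4), tig=0 (4%4)
i=3: r=1+8=9, c=0*2+1=1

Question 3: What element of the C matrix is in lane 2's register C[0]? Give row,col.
lane 2->2/4=0, 2 mod 4=2
i=0  r:0+0->0  c:2·2+0->4

0,4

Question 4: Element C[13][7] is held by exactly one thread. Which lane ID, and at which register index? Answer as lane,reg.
23,3

r=13->g=5,rb=1  c=7->t=3,b0=1
L=5*4+3=23  i=1*2+1=3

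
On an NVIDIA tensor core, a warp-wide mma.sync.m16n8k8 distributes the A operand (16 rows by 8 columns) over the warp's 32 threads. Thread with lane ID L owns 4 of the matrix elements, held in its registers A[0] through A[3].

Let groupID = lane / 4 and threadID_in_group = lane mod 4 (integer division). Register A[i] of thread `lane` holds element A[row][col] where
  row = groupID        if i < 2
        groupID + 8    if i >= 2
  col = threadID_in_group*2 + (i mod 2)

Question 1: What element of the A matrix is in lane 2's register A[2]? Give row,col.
lane 2→2/4=0, 2 mod 4=2
i=2  r:0+8→8  c:2·2+0→4

8,4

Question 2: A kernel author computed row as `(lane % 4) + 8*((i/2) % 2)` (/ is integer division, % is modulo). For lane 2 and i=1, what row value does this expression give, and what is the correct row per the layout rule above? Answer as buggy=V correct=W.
buggy=2 correct=0

`(lane % 4) + 8*((i/2) % 2)`[2,1]->2
lane 2->2/4=0, 2 mod 4=2
i=1  r:0+0->0  c:2·2+1->5
row: 2 vs 0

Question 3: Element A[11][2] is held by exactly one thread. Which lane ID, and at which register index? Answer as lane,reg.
13,2

r=11->g=3,rb=1  c=2->t=1,b0=0
L=3*4+1=13  i=1*2+0=2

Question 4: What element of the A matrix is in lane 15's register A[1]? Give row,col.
lane 15->15/4=3, 15 mod 4=3
i=1  r:3+0->3  c:2·3+1->7

3,7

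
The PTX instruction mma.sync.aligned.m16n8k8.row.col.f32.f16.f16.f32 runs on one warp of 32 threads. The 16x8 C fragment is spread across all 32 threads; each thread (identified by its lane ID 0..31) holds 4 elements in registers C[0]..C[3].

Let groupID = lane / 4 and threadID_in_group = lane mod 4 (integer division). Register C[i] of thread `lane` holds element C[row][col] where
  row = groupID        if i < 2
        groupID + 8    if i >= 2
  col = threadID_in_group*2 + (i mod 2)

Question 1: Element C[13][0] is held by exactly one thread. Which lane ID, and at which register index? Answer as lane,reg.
20,2

r=13→G=5,rhi=1  c=0→T=0,p=0
L=5*4+0=20  i=1*2+0=2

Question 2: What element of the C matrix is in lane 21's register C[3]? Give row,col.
13,3

21: gid=5,tid=1
[3] (5+8,1*2+1) = (13,3)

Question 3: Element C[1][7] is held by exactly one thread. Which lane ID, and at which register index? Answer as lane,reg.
7,1

r: 1->gid=1,r8=0  c: 7->tid=3,i&1=1
L=1*4+3=7  i=0*2+1=1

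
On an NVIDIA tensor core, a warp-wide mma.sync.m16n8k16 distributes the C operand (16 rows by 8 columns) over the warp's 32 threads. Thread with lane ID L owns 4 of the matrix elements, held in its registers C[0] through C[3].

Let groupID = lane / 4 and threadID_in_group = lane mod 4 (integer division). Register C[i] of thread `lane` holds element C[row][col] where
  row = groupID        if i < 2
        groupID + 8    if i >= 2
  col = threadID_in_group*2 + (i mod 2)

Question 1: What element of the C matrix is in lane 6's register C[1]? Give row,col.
L=6=>grp=6>>2=1, tig=6&3=2
[1]=>row 1+0=1  col 2·2+1=5

1,5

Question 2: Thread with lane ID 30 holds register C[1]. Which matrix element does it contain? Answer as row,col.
7,5

L=30->g=30>>2=7, t=30&3=2
[1]->row 7+0=7  col 2·2+1=5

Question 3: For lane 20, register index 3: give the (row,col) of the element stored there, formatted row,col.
L=20→G=20>>2=5, T=20&3=0
[3]→row 5+8=13  col 0·2+1=1

13,1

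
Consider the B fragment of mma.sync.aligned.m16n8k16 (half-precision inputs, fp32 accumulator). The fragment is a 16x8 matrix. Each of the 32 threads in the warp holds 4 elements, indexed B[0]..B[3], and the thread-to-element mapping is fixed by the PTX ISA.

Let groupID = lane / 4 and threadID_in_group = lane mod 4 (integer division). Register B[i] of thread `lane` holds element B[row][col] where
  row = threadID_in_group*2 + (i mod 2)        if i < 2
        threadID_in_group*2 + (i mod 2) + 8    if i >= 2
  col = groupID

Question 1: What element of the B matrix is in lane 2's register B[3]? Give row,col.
13,0

lane 2⇒2/4=0, 2 mod 4=2
i=3  r:2·2+1+8⇒13  c:0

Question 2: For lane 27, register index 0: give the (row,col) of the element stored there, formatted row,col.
lane 27: G=6 (27/4), T=3 (27%4)
i=0: r=3*2+0+0=6, c=G=6

6,6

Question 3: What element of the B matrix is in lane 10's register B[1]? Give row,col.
lane 10->10/4=2, 10 mod 4=2
i=1  r:2·2+1+0->5  c:2

5,2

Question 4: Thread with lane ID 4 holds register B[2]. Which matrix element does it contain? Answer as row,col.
4: gid=1,tid=0
[2] (0*2+0+8,1) = (8,1)

8,1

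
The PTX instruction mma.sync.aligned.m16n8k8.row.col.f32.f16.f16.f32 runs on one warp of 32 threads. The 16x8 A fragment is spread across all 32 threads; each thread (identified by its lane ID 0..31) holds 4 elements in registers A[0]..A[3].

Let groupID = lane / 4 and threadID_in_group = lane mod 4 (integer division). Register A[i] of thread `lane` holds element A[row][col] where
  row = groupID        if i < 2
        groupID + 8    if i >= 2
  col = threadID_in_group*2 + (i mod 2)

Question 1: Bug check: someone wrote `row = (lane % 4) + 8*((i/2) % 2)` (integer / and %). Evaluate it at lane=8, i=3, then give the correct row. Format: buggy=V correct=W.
`(lane % 4) + 8*((i/2) % 2)`[8,3]→8
L=8→G=8>>2=2, T=8&3=0
[3]→row 2+8=10  col 0·2+1=1
row: 8 vs 10

buggy=8 correct=10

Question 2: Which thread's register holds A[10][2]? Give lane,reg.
r=10→G=2,rhi=1  c=2→T=1,p=0
L=2*4+1=9  i=1*2+0=2

9,2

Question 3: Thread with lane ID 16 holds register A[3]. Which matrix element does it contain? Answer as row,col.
12,1

L=16->gid=16>>2=4, tid=16&3=0
[3]->row 4+8=12  col 0·2+1=1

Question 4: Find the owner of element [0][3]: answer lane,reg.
r:0=>grp=0,rB=0  c:3=>tig=1,lo=1
L=0*4+1=1  i=0*2+1=1

1,1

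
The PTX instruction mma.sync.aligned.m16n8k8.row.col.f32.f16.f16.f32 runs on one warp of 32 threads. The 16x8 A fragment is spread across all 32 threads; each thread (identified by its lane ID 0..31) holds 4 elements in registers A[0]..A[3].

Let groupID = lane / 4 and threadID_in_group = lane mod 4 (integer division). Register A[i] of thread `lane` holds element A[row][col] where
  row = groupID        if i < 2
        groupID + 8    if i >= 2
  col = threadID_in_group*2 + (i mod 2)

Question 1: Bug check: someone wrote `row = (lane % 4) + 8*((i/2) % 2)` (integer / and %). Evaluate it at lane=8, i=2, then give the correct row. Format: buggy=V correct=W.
`(lane % 4) + 8*((i/2) % 2)`[8,2]→8
L=8→G=8>>2=2, T=8&3=0
[2]→row 2+8=10  col 0·2+0=0
row: 8 vs 10

buggy=8 correct=10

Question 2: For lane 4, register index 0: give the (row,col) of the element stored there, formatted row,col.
1,0

lane 4->4/4=1, 4 mod 4=0
i=0  r:1+0->1  c:2·0+0->0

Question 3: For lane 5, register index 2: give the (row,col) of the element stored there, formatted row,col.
L=5⇒gr=5>>2=1, th=5&3=1
[2]⇒row 1+8=9  col 1·2+0=2

9,2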